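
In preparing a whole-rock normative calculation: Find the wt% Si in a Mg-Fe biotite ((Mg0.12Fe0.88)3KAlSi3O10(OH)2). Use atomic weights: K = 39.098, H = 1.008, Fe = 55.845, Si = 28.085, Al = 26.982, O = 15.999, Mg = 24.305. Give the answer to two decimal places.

16.83 weight percent

M((Mg0.12Fe0.88)3KAlSi3O10(OH)2) = 500.520 g/mol.
Si contributes 3 × 28.085 = 84.255 g per mole.
84.255/500.520 = 0.1683 → 16.83%.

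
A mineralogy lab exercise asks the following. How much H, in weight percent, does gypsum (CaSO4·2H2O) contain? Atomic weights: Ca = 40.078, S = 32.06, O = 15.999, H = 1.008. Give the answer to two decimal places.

2.34 weight percent

Formula mass = 1×40.078 + 1×32.06 + 6×15.999 + 4×1.008 = 172.164 g/mol, of which 4.032 g is H.
So H makes up 4.032/172.164 = 0.0234 of the mass, i.e. 2.34%.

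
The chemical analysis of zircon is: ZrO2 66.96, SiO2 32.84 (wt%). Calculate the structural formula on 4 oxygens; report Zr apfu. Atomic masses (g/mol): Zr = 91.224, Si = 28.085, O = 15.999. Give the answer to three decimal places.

ZrO2 (M=123.222): mol = 0.54341; Zr = 0.54341, O = 1.08682.
SiO2 (M=60.083): mol = 0.54658; Si = 0.54658, O = 1.09316.
ΣO = 2.17998; factor = 4/ΣO = 1.83488.
Zr apfu = 0.54341 × 1.83488 = 0.997.

0.997 Zr apfu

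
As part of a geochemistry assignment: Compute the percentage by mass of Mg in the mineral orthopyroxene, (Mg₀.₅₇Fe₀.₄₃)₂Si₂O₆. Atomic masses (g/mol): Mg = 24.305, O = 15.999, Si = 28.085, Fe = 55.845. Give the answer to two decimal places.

Molar mass of (Mg₀.₅₇Fe₀.₄₃)₂Si₂O₆: 1.14×24.305 + 0.86×55.845 + 2×28.085 + 6×15.999 = 227.898 g/mol.
Mass of Mg per formula unit: 1.14 × 24.305 = 27.708 g.
Weight fraction Mg = 27.708 / 227.898 = 0.1216.

12.16 wt%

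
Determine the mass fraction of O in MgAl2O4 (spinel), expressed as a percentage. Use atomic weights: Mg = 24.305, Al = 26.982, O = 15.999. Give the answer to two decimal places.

Formula mass = 1*24.305 + 2*26.982 + 4*15.999 = 142.265 g/mol, of which 63.996 g is O.
So O makes up 63.996/142.265 = 0.4498 of the mass, i.e. 44.98%.

44.98 weight percent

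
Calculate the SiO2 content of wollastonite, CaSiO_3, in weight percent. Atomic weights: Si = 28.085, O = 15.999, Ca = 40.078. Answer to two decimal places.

M(CaSiO_3) = 116.160 g/mol; M(SiO2) = 60.083 g/mol.
Moles SiO2 per formula unit = 1 Si ÷ 1 = 1.0000.
SiO2 fraction = (1.0000 × 60.083) / 116.160 = 60.083/116.160 = 0.5172.

51.72 wt%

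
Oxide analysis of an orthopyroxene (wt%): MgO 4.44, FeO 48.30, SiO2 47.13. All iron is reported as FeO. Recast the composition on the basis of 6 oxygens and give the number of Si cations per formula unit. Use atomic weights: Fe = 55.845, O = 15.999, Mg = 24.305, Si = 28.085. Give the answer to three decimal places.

MgO (M=40.304): mol = 0.11016; Mg = 0.11016, O = 0.11016.
FeO (M=71.844): mol = 0.67229; Fe = 0.67229, O = 0.67229.
SiO2 (M=60.083): mol = 0.78441; Si = 0.78441, O = 1.56882.
ΣO = 2.35127; factor = 6/ΣO = 2.55181.
Si apfu = 0.78441 × 2.55181 = 2.002.

2.002 Si apfu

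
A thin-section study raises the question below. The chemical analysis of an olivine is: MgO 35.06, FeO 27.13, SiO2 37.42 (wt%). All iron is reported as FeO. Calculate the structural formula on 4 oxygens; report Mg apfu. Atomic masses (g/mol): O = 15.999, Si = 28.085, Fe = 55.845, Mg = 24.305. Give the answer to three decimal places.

MgO (M=40.304): mol = 0.86989; Mg = 0.86989, O = 0.86989.
FeO (M=71.844): mol = 0.37762; Fe = 0.37762, O = 0.37762.
SiO2 (M=60.083): mol = 0.62281; Si = 0.62281, O = 1.24562.
ΣO = 2.49313; factor = 4/ΣO = 1.60441.
Mg apfu = 0.86989 × 1.60441 = 1.396.

1.396 Mg apfu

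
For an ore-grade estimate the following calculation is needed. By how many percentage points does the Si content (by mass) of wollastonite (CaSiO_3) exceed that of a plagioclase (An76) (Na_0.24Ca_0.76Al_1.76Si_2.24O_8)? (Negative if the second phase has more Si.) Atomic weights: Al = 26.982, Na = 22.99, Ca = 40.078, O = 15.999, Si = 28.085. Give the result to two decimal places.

1.25 percentage points

First mineral: 28.085 g Si in 116.160 g formula = 24.18 wt% Si.
Second mineral: 62.910 g Si in 274.368 g formula = 22.93 wt% Si.
24.18% − 22.93% gives a difference of 1.25 percentage points.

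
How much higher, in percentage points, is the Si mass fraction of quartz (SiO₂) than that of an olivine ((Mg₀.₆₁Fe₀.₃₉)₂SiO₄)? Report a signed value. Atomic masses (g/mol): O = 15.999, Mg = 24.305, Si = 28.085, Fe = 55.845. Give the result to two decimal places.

29.75 percentage points

First mineral: 28.085 g Si in 60.083 g formula = 46.74 wt% Si.
Second mineral: 28.085 g Si in 165.292 g formula = 16.99 wt% Si.
46.74% − 16.99% gives a difference of 29.75 percentage points.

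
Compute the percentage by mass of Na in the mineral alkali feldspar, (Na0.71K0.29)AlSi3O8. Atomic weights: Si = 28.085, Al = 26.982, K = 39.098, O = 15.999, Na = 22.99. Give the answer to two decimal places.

6.12 wt%

M((Na0.71K0.29)AlSi3O8) = 266.890 g/mol.
Na contributes 0.71 × 22.99 = 16.323 g per mole.
16.323/266.890 = 0.0612 → 6.12%.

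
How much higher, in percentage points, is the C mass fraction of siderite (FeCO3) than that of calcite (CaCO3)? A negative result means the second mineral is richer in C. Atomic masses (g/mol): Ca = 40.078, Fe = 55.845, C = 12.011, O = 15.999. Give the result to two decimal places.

-1.63 percentage points

C in FeCO3: molar mass 115.853 g/mol; 1×12.011 = 12.011 g → 10.37 wt%.
C in CaCO3: molar mass 100.086 g/mol; 1×12.011 = 12.011 g → 12.00 wt%.
Difference = 10.37 − 12.00 = -1.63 percentage points.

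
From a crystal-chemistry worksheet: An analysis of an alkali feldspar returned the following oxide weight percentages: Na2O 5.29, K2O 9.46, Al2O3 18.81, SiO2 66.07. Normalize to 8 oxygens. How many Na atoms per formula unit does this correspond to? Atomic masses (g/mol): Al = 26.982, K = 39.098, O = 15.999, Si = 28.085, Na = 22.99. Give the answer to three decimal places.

0.465 Na apfu

Na2O: 5.29/61.979 = 0.08535 mol → 0.17070 mol Na, 0.08535 mol O.
K2O: 9.46/94.195 = 0.10043 mol → 0.20086 mol K, 0.10043 mol O.
Al2O3: 18.81/101.961 = 0.18448 mol → 0.36896 mol Al, 0.55344 mol O.
SiO2: 66.07/60.083 = 1.09965 mol → 1.09965 mol Si, 2.19930 mol O.
Total oxygen = 2.93852 mol. Normalization factor = 8/2.93852 = 2.72246.
Na per 8 O = 0.17070 × 2.72246 = 0.465.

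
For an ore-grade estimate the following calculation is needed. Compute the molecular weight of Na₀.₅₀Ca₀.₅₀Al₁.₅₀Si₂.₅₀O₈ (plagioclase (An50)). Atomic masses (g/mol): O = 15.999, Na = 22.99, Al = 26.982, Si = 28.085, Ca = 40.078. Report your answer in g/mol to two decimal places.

270.21 g/mol

Na: 0.50 × 22.99 = 11.4950
Ca: 0.50 × 40.078 = 20.0390
Al: 1.50 × 26.982 = 40.4730
Si: 2.50 × 28.085 = 70.2125
O: 8 × 15.999 = 127.9920
Summing the contributions gives the formula mass.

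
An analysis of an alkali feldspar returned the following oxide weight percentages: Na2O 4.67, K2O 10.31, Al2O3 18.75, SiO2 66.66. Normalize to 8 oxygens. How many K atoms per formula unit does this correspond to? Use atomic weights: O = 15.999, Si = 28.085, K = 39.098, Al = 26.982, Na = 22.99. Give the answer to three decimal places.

Na2O: 4.67/61.979 = 0.07535 mol → 0.15070 mol Na, 0.07535 mol O.
K2O: 10.31/94.195 = 0.10945 mol → 0.21890 mol K, 0.10945 mol O.
Al2O3: 18.75/101.961 = 0.18389 mol → 0.36778 mol Al, 0.55167 mol O.
SiO2: 66.66/60.083 = 1.10947 mol → 1.10947 mol Si, 2.21894 mol O.
Total oxygen = 2.95541 mol. Normalization factor = 8/2.95541 = 2.70690.
K per 8 O = 0.21890 × 2.70690 = 0.593.

0.593 K apfu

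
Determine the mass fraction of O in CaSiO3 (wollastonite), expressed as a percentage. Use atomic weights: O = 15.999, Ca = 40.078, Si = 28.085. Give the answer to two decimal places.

M(CaSiO3) = 116.160 g/mol.
O contributes 3 × 15.999 = 47.997 g per mole.
47.997/116.160 = 0.4132 → 41.32%.

41.32 mass %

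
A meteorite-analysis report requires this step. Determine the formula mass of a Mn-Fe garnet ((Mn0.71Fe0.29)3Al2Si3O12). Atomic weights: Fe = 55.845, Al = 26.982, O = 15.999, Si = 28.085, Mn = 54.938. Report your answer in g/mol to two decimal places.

The formula mass is the sum 2.13·54.938 + 0.87·55.845 + 2·26.982 + 3·28.085 + 12·15.999.

495.81 g/mol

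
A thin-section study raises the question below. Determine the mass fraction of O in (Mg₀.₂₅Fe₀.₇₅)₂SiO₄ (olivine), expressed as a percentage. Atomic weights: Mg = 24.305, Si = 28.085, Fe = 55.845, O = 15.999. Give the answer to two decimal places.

34.04 weight percent

M((Mg₀.₂₅Fe₀.₇₅)₂SiO₄) = 188.001 g/mol.
O contributes 4 × 15.999 = 63.996 g per mole.
63.996/188.001 = 0.3404 → 34.04%.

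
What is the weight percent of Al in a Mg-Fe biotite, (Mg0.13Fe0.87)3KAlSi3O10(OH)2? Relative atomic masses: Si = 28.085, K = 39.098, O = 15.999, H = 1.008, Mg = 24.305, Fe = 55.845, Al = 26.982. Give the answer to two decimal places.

5.40 mass %

Formula mass = 0.39×24.305 + 2.61×55.845 + 1×39.098 + 1×26.982 + 3×28.085 + 12×15.999 + 2×1.008 = 499.573 g/mol, of which 26.982 g is Al.
So Al makes up 26.982/499.573 = 0.0540 of the mass, i.e. 5.40%.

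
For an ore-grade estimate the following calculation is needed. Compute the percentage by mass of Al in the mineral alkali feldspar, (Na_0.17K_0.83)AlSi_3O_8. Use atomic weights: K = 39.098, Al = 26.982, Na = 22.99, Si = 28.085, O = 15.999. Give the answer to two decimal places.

Molar mass of (Na_0.17K_0.83)AlSi_3O_8: 0.17*22.99 + 0.83*39.098 + 1*26.982 + 3*28.085 + 8*15.999 = 275.589 g/mol.
Mass of Al per formula unit: 1 × 26.982 = 26.982 g.
Weight fraction Al = 26.982 / 275.589 = 0.0979.

9.79 mass %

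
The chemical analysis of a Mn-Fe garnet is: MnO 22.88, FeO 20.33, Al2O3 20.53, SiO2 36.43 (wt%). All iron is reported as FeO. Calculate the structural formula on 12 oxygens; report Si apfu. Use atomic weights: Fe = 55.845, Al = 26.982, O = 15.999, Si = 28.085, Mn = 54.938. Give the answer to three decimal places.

22.88 wt% MnO ÷ 70.937 g/mol = 0.32254 mol, giving 0.32254 Mn and 0.32254 O.
20.33 wt% FeO ÷ 71.844 g/mol = 0.28297 mol, giving 0.28297 Fe and 0.28297 O.
20.53 wt% Al2O3 ÷ 101.961 g/mol = 0.20135 mol, giving 0.40270 Al and 0.60405 O.
36.43 wt% SiO2 ÷ 60.083 g/mol = 0.60633 mol, giving 0.60633 Si and 1.21266 O.
Oxygen sums to 2.42222; scaling by 12/2.42222 = 4.95413 puts the formula on 12 O.
Si: 0.60633 × 4.95413 = 3.004 atoms per formula unit.

3.004 Si apfu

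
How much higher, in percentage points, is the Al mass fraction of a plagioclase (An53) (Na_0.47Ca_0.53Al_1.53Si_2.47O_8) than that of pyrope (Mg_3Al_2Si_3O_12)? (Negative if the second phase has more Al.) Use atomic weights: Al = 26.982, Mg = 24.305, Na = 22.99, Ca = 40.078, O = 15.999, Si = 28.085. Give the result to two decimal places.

1.86 percentage points

First mineral: 41.282 g Al in 270.691 g formula = 15.25 wt% Al.
Second mineral: 53.964 g Al in 403.122 g formula = 13.39 wt% Al.
15.25% − 13.39% gives a difference of 1.86 percentage points.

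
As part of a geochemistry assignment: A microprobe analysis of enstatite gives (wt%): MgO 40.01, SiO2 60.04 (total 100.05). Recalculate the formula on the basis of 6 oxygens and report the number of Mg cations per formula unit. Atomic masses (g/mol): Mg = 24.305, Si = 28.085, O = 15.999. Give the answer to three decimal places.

40.01 wt% MgO ÷ 40.304 g/mol = 0.99271 mol, giving 0.99271 Mg and 0.99271 O.
60.04 wt% SiO2 ÷ 60.083 g/mol = 0.99928 mol, giving 0.99928 Si and 1.99856 O.
Oxygen sums to 2.99127; scaling by 6/2.99127 = 2.00584 puts the formula on 6 O.
Mg: 0.99271 × 2.00584 = 1.991 atoms per formula unit.

1.991 Mg apfu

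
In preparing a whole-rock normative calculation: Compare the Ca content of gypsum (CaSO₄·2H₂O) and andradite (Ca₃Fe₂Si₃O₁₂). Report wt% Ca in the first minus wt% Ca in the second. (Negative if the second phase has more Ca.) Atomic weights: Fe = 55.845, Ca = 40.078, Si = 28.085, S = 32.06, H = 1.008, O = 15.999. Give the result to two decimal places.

Ca in CaSO₄·2H₂O: molar mass 172.164 g/mol; 1×40.078 = 40.078 g → 23.28 wt%.
Ca in Ca₃Fe₂Si₃O₁₂: molar mass 508.167 g/mol; 3×40.078 = 120.234 g → 23.66 wt%.
Difference = 23.28 − 23.66 = -0.38 percentage points.

-0.38 percentage points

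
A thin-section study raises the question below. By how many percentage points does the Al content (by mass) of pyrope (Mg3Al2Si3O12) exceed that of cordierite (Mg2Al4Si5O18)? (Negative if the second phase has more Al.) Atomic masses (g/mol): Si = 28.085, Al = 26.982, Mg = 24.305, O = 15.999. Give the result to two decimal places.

-5.06 percentage points

First mineral: 53.964 g Al in 403.122 g formula = 13.39 wt% Al.
Second mineral: 107.928 g Al in 584.945 g formula = 18.45 wt% Al.
13.39% − 18.45% gives a difference of -5.06 percentage points.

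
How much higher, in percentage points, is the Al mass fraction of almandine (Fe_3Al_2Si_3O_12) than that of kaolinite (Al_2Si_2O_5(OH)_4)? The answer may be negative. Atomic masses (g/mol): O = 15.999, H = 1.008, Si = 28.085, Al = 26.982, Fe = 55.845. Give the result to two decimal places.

Al in Fe_3Al_2Si_3O_12: molar mass 497.742 g/mol; 2×26.982 = 53.964 g → 10.84 wt%.
Al in Al_2Si_2O_5(OH)_4: molar mass 258.157 g/mol; 2×26.982 = 53.964 g → 20.90 wt%.
Difference = 10.84 − 20.90 = -10.06 percentage points.

-10.06 percentage points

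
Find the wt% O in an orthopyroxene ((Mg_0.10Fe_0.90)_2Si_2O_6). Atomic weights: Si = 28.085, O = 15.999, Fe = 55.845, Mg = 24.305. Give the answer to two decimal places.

37.27 weight percent

Formula mass = 0.20·24.305 + 1.80·55.845 + 2·28.085 + 6·15.999 = 257.546 g/mol, of which 95.994 g is O.
So O makes up 95.994/257.546 = 0.3727 of the mass, i.e. 37.27%.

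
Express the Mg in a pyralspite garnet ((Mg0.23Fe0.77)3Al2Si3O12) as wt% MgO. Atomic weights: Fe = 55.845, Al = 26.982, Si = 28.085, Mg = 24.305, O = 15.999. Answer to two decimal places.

Formula mass = 475.979 g/mol.
0.69 Mg → 0.6900 mol MgO per formula unit; M(MgO) = 40.304, so MgO mass = 27.810 g.
27.810/475.979 × 100 = 5.84 wt%.

5.84 wt%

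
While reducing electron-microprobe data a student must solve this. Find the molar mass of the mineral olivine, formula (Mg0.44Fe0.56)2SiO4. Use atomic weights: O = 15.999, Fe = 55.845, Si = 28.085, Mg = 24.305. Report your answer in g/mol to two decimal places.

The formula mass is the sum 0.88*24.305 + 1.12*55.845 + 1*28.085 + 4*15.999.

176.02 g/mol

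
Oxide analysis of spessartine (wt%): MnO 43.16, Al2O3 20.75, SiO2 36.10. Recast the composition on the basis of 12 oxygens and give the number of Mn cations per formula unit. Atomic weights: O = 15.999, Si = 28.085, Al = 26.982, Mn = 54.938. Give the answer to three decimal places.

MnO: 43.16/70.937 = 0.60843 mol → 0.60843 mol Mn, 0.60843 mol O.
Al2O3: 20.75/101.961 = 0.20351 mol → 0.40702 mol Al, 0.61053 mol O.
SiO2: 36.10/60.083 = 0.60084 mol → 0.60084 mol Si, 1.20168 mol O.
Total oxygen = 2.42064 mol. Normalization factor = 12/2.42064 = 4.95737.
Mn per 12 O = 0.60843 × 4.95737 = 3.016.

3.016 Mn apfu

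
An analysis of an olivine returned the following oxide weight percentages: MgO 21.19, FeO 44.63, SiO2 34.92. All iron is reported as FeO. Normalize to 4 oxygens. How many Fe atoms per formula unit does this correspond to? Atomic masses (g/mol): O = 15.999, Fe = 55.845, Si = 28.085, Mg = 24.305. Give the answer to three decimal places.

1.076 Fe apfu

MgO: 21.19/40.304 = 0.52575 mol → 0.52575 mol Mg, 0.52575 mol O.
FeO: 44.63/71.844 = 0.62121 mol → 0.62121 mol Fe, 0.62121 mol O.
SiO2: 34.92/60.083 = 0.58120 mol → 0.58120 mol Si, 1.16240 mol O.
Total oxygen = 2.30936 mol. Normalization factor = 4/2.30936 = 1.73208.
Fe per 4 O = 0.62121 × 1.73208 = 1.076.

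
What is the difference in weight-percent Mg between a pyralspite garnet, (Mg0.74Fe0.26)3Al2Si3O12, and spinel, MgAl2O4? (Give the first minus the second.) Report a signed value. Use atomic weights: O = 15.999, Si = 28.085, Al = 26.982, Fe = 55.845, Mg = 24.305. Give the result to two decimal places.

First mineral: 53.957 g Mg in 427.723 g formula = 12.61 wt% Mg.
Second mineral: 24.305 g Mg in 142.265 g formula = 17.08 wt% Mg.
12.61% − 17.08% gives a difference of -4.47 percentage points.

-4.47 percentage points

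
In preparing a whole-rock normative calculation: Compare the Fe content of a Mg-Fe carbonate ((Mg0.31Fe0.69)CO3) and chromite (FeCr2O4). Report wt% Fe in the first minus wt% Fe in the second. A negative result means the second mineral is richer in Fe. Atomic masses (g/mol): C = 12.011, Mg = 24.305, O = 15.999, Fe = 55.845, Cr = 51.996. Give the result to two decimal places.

11.38 percentage points

M((Mg0.31Fe0.69)CO3) = 106.076 g/mol, so wt% Fe = 38.533/106.076 × 100 = 36.33%.
M(FeCr2O4) = 223.833 g/mol, so wt% Fe = 55.845/223.833 × 100 = 24.95%.
36.33 − 24.95 = 11.38 pp.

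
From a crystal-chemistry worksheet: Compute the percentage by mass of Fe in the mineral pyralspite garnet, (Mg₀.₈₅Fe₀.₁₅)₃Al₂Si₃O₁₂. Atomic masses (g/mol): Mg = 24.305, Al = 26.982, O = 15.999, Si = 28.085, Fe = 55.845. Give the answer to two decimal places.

Formula mass = 2.55×24.305 + 0.45×55.845 + 2×26.982 + 3×28.085 + 12×15.999 = 417.315 g/mol, of which 25.130 g is Fe.
So Fe makes up 25.130/417.315 = 0.0602 of the mass, i.e. 6.02%.

6.02 weight percent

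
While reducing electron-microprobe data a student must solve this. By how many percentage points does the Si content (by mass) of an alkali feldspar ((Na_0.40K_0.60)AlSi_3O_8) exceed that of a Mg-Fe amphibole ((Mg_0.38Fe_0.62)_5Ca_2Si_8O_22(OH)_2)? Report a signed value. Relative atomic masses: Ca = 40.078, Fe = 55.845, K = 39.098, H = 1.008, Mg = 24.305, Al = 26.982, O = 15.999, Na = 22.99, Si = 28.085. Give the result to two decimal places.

Si in (Na_0.40K_0.60)AlSi_3O_8: molar mass 271.884 g/mol; 3×28.085 = 84.255 g → 30.99 wt%.
Si in (Mg_0.38Fe_0.62)_5Ca_2Si_8O_22(OH)_2: molar mass 910.127 g/mol; 8×28.085 = 224.680 g → 24.69 wt%.
Difference = 30.99 − 24.69 = 6.30 percentage points.

6.30 percentage points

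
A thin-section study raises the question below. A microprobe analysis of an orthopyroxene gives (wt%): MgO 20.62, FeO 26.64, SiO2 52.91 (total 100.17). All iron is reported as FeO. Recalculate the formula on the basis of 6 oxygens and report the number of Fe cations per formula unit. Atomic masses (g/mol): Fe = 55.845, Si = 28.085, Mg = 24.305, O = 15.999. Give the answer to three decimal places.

MgO: 20.62/40.304 = 0.51161 mol → 0.51161 mol Mg, 0.51161 mol O.
FeO: 26.64/71.844 = 0.37080 mol → 0.37080 mol Fe, 0.37080 mol O.
SiO2: 52.91/60.083 = 0.88062 mol → 0.88062 mol Si, 1.76124 mol O.
Total oxygen = 2.64365 mol. Normalization factor = 6/2.64365 = 2.26959.
Fe per 6 O = 0.37080 × 2.26959 = 0.842.

0.842 Fe apfu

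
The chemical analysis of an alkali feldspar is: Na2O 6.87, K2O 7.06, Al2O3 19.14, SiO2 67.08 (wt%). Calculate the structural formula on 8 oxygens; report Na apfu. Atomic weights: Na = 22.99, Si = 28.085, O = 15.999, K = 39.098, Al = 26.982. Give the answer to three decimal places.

0.595 Na apfu

Na2O (M=61.979): mol = 0.11084; Na = 0.22168, O = 0.11084.
K2O (M=94.195): mol = 0.07495; K = 0.14990, O = 0.07495.
Al2O3 (M=101.961): mol = 0.18772; Al = 0.37544, O = 0.56316.
SiO2 (M=60.083): mol = 1.11646; Si = 1.11646, O = 2.23292.
ΣO = 2.98187; factor = 8/ΣO = 2.68288.
Na apfu = 0.22168 × 2.68288 = 0.595.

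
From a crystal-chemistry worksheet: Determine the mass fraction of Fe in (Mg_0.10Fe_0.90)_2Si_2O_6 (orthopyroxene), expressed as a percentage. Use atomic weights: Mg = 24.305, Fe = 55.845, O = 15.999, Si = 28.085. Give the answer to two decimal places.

39.03 mass %

Molar mass of (Mg_0.10Fe_0.90)_2Si_2O_6: 0.20·24.305 + 1.80·55.845 + 2·28.085 + 6·15.999 = 257.546 g/mol.
Mass of Fe per formula unit: 1.80 × 55.845 = 100.521 g.
Weight fraction Fe = 100.521 / 257.546 = 0.3903.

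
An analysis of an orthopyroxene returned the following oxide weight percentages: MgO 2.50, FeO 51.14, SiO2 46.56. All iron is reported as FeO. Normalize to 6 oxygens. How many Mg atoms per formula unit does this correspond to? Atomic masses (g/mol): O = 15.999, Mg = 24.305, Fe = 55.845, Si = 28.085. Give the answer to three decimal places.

2.50 wt% MgO ÷ 40.304 g/mol = 0.06203 mol, giving 0.06203 Mg and 0.06203 O.
51.14 wt% FeO ÷ 71.844 g/mol = 0.71182 mol, giving 0.71182 Fe and 0.71182 O.
46.56 wt% SiO2 ÷ 60.083 g/mol = 0.77493 mol, giving 0.77493 Si and 1.54986 O.
Oxygen sums to 2.32371; scaling by 6/2.32371 = 2.58208 puts the formula on 6 O.
Mg: 0.06203 × 2.58208 = 0.160 atoms per formula unit.

0.160 Mg apfu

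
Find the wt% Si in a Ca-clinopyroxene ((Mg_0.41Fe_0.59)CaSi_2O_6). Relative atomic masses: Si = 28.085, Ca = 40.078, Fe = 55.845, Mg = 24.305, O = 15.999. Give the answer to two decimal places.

23.89 weight percent

Molar mass of (Mg_0.41Fe_0.59)CaSi_2O_6: 0.41*24.305 + 0.59*55.845 + 1*40.078 + 2*28.085 + 6*15.999 = 235.156 g/mol.
Mass of Si per formula unit: 2 × 28.085 = 56.170 g.
Weight fraction Si = 56.170 / 235.156 = 0.2389.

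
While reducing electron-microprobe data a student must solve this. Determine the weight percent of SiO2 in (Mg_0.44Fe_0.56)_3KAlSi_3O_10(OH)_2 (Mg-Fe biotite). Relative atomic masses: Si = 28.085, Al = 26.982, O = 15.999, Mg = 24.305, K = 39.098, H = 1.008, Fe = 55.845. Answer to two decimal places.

Formula mass = 470.241 g/mol.
3 Si → 3.0000 mol SiO2 per formula unit; M(SiO2) = 60.083, so SiO2 mass = 180.249 g.
180.249/470.241 × 100 = 38.33 wt%.

38.33 wt%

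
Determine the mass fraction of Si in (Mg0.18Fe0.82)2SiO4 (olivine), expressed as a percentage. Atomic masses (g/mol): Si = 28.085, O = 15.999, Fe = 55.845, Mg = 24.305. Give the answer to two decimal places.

14.60 wt%

M((Mg0.18Fe0.82)2SiO4) = 192.417 g/mol.
Si contributes 1 × 28.085 = 28.085 g per mole.
28.085/192.417 = 0.1460 → 14.60%.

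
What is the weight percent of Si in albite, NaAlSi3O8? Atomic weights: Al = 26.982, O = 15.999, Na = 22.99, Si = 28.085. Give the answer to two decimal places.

32.13 weight percent

M(NaAlSi3O8) = 262.219 g/mol.
Si contributes 3 × 28.085 = 84.255 g per mole.
84.255/262.219 = 0.3213 → 32.13%.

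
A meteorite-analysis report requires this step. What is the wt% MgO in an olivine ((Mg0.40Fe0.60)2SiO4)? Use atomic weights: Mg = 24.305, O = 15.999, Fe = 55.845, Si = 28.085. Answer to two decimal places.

Molar mass of (Mg0.40Fe0.60)2SiO4 = 0.80×24.305 + 1.20×55.845 + 1×28.085 + 4×15.999 = 178.539 g/mol.
Each formula unit contains 0.80 Mg, equivalent to 0.80/1 = 0.8000 mol MgO.
M(MgO) = 1×24.305 + 1×15.999 = 40.304 g/mol.
Mass of MgO per formula unit = 0.8000 × 40.304 = 32.243 g.
MgO wt% = 32.243 / 178.539 × 100 = 18.06%.

18.06 wt%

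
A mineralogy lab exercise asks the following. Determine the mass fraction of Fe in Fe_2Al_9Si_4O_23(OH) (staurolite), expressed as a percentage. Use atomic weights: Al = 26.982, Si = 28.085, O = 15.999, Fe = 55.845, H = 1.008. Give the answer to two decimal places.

M(Fe_2Al_9Si_4O_23(OH)) = 851.852 g/mol.
Fe contributes 2 × 55.845 = 111.690 g per mole.
111.690/851.852 = 0.1311 → 13.11%.

13.11 weight percent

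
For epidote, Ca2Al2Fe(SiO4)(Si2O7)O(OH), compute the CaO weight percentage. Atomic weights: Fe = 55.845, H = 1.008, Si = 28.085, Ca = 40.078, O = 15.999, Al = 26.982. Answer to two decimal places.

23.21 wt%

M(Ca2Al2Fe(SiO4)(Si2O7)O(OH)) = 483.215 g/mol; M(CaO) = 56.077 g/mol.
Moles CaO per formula unit = 2 Ca ÷ 1 = 2.0000.
CaO fraction = (2.0000 × 56.077) / 483.215 = 112.154/483.215 = 0.2321.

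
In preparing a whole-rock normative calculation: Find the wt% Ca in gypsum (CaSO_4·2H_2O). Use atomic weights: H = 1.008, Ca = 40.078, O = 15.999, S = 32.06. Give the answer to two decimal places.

M(CaSO_4·2H_2O) = 172.164 g/mol.
Ca contributes 1 × 40.078 = 40.078 g per mole.
40.078/172.164 = 0.2328 → 23.28%.

23.28 mass %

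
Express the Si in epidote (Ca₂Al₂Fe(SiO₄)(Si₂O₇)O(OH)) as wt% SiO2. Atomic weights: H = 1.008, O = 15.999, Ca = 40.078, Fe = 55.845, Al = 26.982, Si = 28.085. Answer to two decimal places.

Molar mass of Ca₂Al₂Fe(SiO₄)(Si₂O₇)O(OH) = 2×40.078 + 2×26.982 + 1×55.845 + 3×28.085 + 13×15.999 + 1×1.008 = 483.215 g/mol.
Each formula unit contains 3 Si, equivalent to 3/1 = 3.0000 mol SiO2.
M(SiO2) = 1×28.085 + 2×15.999 = 60.083 g/mol.
Mass of SiO2 per formula unit = 3.0000 × 60.083 = 180.249 g.
SiO2 wt% = 180.249 / 483.215 × 100 = 37.30%.

37.30 wt%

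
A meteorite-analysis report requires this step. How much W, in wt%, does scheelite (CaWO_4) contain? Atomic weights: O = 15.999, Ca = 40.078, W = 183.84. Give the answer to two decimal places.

63.85 wt%

Formula mass = 1*40.078 + 1*183.84 + 4*15.999 = 287.914 g/mol, of which 183.840 g is W.
So W makes up 183.840/287.914 = 0.6385 of the mass, i.e. 63.85%.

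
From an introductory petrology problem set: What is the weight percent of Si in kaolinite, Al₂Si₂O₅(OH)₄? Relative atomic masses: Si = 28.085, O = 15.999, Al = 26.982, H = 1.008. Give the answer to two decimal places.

21.76 weight percent

Formula mass = 2·26.982 + 2·28.085 + 9·15.999 + 4·1.008 = 258.157 g/mol, of which 56.170 g is Si.
So Si makes up 56.170/258.157 = 0.2176 of the mass, i.e. 21.76%.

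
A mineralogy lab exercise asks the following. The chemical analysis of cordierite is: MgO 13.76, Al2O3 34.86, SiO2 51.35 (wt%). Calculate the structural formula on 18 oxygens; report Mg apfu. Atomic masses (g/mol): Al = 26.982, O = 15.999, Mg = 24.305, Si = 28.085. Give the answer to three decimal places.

MgO (M=40.304): mol = 0.34141; Mg = 0.34141, O = 0.34141.
Al2O3 (M=101.961): mol = 0.34190; Al = 0.68380, O = 1.02570.
SiO2 (M=60.083): mol = 0.85465; Si = 0.85465, O = 1.70930.
ΣO = 3.07641; factor = 18/ΣO = 5.85098.
Mg apfu = 0.34141 × 5.85098 = 1.998.

1.998 Mg apfu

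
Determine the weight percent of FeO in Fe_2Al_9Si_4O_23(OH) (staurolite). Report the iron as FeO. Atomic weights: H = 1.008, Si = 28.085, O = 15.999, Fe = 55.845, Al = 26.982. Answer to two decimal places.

16.87 wt%

Formula mass = 851.852 g/mol.
2 Fe → 2.0000 mol FeO per formula unit; M(FeO) = 71.844, so FeO mass = 143.688 g.
143.688/851.852 × 100 = 16.87 wt%.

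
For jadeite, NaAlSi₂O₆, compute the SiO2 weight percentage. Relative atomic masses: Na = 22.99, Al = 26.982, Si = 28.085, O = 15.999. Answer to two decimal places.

M(NaAlSi₂O₆) = 202.136 g/mol; M(SiO2) = 60.083 g/mol.
Moles SiO2 per formula unit = 2 Si ÷ 1 = 2.0000.
SiO2 fraction = (2.0000 × 60.083) / 202.136 = 120.166/202.136 = 0.5945.

59.45 wt%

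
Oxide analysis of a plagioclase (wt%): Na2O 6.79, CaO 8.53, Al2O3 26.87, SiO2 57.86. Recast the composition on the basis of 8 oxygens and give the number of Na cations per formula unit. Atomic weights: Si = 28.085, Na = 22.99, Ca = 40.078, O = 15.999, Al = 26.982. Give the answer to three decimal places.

6.79 wt% Na2O ÷ 61.979 g/mol = 0.10955 mol, giving 0.21910 Na and 0.10955 O.
8.53 wt% CaO ÷ 56.077 g/mol = 0.15211 mol, giving 0.15211 Ca and 0.15211 O.
26.87 wt% Al2O3 ÷ 101.961 g/mol = 0.26353 mol, giving 0.52706 Al and 0.79059 O.
57.86 wt% SiO2 ÷ 60.083 g/mol = 0.96300 mol, giving 0.96300 Si and 1.92600 O.
Oxygen sums to 2.97825; scaling by 8/2.97825 = 2.68614 puts the formula on 8 O.
Na: 0.21910 × 2.68614 = 0.589 atoms per formula unit.

0.589 Na apfu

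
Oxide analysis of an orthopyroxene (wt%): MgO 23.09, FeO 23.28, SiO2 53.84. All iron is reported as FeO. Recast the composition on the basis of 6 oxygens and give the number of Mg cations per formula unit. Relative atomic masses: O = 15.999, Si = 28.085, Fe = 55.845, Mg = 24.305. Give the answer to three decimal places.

1.278 Mg apfu

MgO (M=40.304): mol = 0.57290; Mg = 0.57290, O = 0.57290.
FeO (M=71.844): mol = 0.32404; Fe = 0.32404, O = 0.32404.
SiO2 (M=60.083): mol = 0.89609; Si = 0.89609, O = 1.79218.
ΣO = 2.68912; factor = 6/ΣO = 2.23121.
Mg apfu = 0.57290 × 2.23121 = 1.278.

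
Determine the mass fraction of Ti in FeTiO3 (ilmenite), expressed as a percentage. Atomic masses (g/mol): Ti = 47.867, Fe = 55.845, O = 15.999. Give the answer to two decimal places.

M(FeTiO3) = 151.709 g/mol.
Ti contributes 1 × 47.867 = 47.867 g per mole.
47.867/151.709 = 0.3155 → 31.55%.

31.55 wt%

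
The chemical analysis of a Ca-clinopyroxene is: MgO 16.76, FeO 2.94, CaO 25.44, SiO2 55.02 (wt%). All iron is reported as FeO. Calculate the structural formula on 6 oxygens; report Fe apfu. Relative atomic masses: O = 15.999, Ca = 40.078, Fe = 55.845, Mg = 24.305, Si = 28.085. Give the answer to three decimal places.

MgO: 16.76/40.304 = 0.41584 mol → 0.41584 mol Mg, 0.41584 mol O.
FeO: 2.94/71.844 = 0.04092 mol → 0.04092 mol Fe, 0.04092 mol O.
CaO: 25.44/56.077 = 0.45366 mol → 0.45366 mol Ca, 0.45366 mol O.
SiO2: 55.02/60.083 = 0.91573 mol → 0.91573 mol Si, 1.83146 mol O.
Total oxygen = 2.74188 mol. Normalization factor = 6/2.74188 = 2.18828.
Fe per 6 O = 0.04092 × 2.18828 = 0.090.

0.090 Fe apfu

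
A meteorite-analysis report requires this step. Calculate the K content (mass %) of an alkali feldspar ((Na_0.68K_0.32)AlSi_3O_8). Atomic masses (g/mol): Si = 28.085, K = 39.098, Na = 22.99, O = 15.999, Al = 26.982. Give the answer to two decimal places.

Molar mass of (Na_0.68K_0.32)AlSi_3O_8: 0.68*22.99 + 0.32*39.098 + 1*26.982 + 3*28.085 + 8*15.999 = 267.374 g/mol.
Mass of K per formula unit: 0.32 × 39.098 = 12.511 g.
Weight fraction K = 12.511 / 267.374 = 0.0468.

4.68 mass %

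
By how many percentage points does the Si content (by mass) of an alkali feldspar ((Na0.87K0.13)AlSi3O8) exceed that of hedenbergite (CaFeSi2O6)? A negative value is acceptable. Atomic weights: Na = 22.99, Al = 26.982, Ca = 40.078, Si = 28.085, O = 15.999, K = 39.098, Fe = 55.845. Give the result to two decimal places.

9.24 percentage points

Si in (Na0.87K0.13)AlSi3O8: molar mass 264.313 g/mol; 3×28.085 = 84.255 g → 31.88 wt%.
Si in CaFeSi2O6: molar mass 248.087 g/mol; 2×28.085 = 56.170 g → 22.64 wt%.
Difference = 31.88 − 22.64 = 9.24 percentage points.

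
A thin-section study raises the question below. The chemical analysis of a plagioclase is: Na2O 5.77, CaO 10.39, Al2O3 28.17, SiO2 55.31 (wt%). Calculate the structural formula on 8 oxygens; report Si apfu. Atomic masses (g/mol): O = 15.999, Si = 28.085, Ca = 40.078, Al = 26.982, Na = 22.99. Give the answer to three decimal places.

Na2O (M=61.979): mol = 0.09310; Na = 0.18620, O = 0.09310.
CaO (M=56.077): mol = 0.18528; Ca = 0.18528, O = 0.18528.
Al2O3 (M=101.961): mol = 0.27628; Al = 0.55256, O = 0.82884.
SiO2 (M=60.083): mol = 0.92056; Si = 0.92056, O = 1.84112.
ΣO = 2.94834; factor = 8/ΣO = 2.71339.
Si apfu = 0.92056 × 2.71339 = 2.498.

2.498 Si apfu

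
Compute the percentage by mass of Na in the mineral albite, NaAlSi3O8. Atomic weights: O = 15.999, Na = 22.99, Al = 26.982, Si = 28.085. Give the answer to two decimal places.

M(NaAlSi3O8) = 262.219 g/mol.
Na contributes 1 × 22.99 = 22.990 g per mole.
22.990/262.219 = 0.0877 → 8.77%.

8.77 wt%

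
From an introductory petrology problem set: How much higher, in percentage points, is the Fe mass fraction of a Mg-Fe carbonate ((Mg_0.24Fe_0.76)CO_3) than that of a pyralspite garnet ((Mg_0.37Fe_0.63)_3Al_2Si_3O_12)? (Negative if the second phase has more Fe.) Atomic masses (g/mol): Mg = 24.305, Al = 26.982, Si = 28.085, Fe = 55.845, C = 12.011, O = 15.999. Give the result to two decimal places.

16.39 percentage points

Fe in (Mg_0.24Fe_0.76)CO_3: molar mass 108.283 g/mol; 0.76×55.845 = 42.442 g → 39.20 wt%.
Fe in (Mg_0.37Fe_0.63)_3Al_2Si_3O_12: molar mass 462.733 g/mol; 1.89×55.845 = 105.547 g → 22.81 wt%.
Difference = 39.20 − 22.81 = 16.39 percentage points.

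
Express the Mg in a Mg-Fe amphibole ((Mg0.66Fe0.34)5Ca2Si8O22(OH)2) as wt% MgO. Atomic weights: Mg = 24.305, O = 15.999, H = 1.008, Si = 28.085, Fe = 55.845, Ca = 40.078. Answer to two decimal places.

Molar mass of (Mg0.66Fe0.34)5Ca2Si8O22(OH)2 = 3.30*24.305 + 1.70*55.845 + 2*40.078 + 8*28.085 + 24*15.999 + 2*1.008 = 865.971 g/mol.
Each formula unit contains 3.30 Mg, equivalent to 3.30/1 = 3.3000 mol MgO.
M(MgO) = 1×24.305 + 1×15.999 = 40.304 g/mol.
Mass of MgO per formula unit = 3.3000 × 40.304 = 133.003 g.
MgO wt% = 133.003 / 865.971 × 100 = 15.36%.

15.36 wt%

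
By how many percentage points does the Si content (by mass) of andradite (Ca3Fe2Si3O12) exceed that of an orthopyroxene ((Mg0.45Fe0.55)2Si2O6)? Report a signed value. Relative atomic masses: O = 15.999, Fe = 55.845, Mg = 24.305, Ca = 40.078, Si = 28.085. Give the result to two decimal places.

Si in Ca3Fe2Si3O12: molar mass 508.167 g/mol; 3×28.085 = 84.255 g → 16.58 wt%.
Si in (Mg0.45Fe0.55)2Si2O6: molar mass 235.468 g/mol; 2×28.085 = 56.170 g → 23.85 wt%.
Difference = 16.58 − 23.85 = -7.27 percentage points.

-7.27 percentage points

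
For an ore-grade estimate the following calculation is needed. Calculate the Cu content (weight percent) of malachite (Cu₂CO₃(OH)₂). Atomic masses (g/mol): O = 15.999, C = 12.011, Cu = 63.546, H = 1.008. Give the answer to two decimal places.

57.48 weight percent

Formula mass = 2*63.546 + 1*12.011 + 5*15.999 + 2*1.008 = 221.114 g/mol, of which 127.092 g is Cu.
So Cu makes up 127.092/221.114 = 0.5748 of the mass, i.e. 57.48%.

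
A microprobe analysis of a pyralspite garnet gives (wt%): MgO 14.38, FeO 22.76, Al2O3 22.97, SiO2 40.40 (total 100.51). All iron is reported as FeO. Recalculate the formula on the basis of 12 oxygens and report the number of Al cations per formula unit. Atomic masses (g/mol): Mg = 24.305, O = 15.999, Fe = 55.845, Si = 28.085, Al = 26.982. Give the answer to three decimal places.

2.007 Al apfu

14.38 wt% MgO ÷ 40.304 g/mol = 0.35679 mol, giving 0.35679 Mg and 0.35679 O.
22.76 wt% FeO ÷ 71.844 g/mol = 0.31680 mol, giving 0.31680 Fe and 0.31680 O.
22.97 wt% Al2O3 ÷ 101.961 g/mol = 0.22528 mol, giving 0.45056 Al and 0.67584 O.
40.40 wt% SiO2 ÷ 60.083 g/mol = 0.67240 mol, giving 0.67240 Si and 1.34480 O.
Oxygen sums to 2.69423; scaling by 12/2.69423 = 4.45396 puts the formula on 12 O.
Al: 0.45056 × 4.45396 = 2.007 atoms per formula unit.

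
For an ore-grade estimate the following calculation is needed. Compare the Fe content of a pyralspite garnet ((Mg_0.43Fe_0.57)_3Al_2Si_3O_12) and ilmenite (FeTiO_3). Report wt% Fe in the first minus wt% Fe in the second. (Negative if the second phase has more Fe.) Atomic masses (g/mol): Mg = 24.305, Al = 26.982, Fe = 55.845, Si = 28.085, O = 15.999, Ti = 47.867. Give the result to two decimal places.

M((Mg_0.43Fe_0.57)_3Al_2Si_3O_12) = 457.055 g/mol, so wt% Fe = 95.495/457.055 × 100 = 20.89%.
M(FeTiO_3) = 151.709 g/mol, so wt% Fe = 55.845/151.709 × 100 = 36.81%.
20.89 − 36.81 = -15.92 pp.

-15.92 percentage points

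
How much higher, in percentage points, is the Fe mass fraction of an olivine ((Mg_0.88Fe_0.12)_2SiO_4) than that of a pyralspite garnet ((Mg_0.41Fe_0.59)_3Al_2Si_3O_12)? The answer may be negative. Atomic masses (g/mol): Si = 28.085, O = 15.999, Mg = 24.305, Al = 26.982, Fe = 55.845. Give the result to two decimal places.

-12.50 percentage points

M((Mg_0.88Fe_0.12)_2SiO_4) = 148.261 g/mol, so wt% Fe = 13.403/148.261 × 100 = 9.04%.
M((Mg_0.41Fe_0.59)_3Al_2Si_3O_12) = 458.948 g/mol, so wt% Fe = 98.846/458.948 × 100 = 21.54%.
9.04 − 21.54 = -12.50 pp.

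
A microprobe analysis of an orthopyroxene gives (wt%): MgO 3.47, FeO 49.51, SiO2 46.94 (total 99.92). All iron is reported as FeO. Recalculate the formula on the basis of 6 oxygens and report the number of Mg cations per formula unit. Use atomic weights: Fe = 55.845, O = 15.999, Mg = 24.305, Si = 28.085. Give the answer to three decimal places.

0.221 Mg apfu

3.47 wt% MgO ÷ 40.304 g/mol = 0.08610 mol, giving 0.08610 Mg and 0.08610 O.
49.51 wt% FeO ÷ 71.844 g/mol = 0.68913 mol, giving 0.68913 Fe and 0.68913 O.
46.94 wt% SiO2 ÷ 60.083 g/mol = 0.78125 mol, giving 0.78125 Si and 1.56250 O.
Oxygen sums to 2.33773; scaling by 6/2.33773 = 2.56659 puts the formula on 6 O.
Mg: 0.08610 × 2.56659 = 0.221 atoms per formula unit.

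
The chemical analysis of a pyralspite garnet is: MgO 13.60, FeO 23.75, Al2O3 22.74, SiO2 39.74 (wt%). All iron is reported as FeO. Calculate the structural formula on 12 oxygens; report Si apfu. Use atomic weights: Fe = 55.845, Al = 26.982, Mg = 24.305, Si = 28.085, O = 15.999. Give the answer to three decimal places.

MgO (M=40.304): mol = 0.33744; Mg = 0.33744, O = 0.33744.
FeO (M=71.844): mol = 0.33058; Fe = 0.33058, O = 0.33058.
Al2O3 (M=101.961): mol = 0.22303; Al = 0.44606, O = 0.66909.
SiO2 (M=60.083): mol = 0.66142; Si = 0.66142, O = 1.32284.
ΣO = 2.65995; factor = 12/ΣO = 4.51136.
Si apfu = 0.66142 × 4.51136 = 2.984.

2.984 Si apfu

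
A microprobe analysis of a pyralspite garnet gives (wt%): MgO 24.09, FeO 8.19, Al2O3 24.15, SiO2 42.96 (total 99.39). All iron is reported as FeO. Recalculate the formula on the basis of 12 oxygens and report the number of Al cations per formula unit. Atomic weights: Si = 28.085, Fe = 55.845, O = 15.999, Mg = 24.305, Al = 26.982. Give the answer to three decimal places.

MgO (M=40.304): mol = 0.59771; Mg = 0.59771, O = 0.59771.
FeO (M=71.844): mol = 0.11400; Fe = 0.11400, O = 0.11400.
Al2O3 (M=101.961): mol = 0.23686; Al = 0.47372, O = 0.71058.
SiO2 (M=60.083): mol = 0.71501; Si = 0.71501, O = 1.43002.
ΣO = 2.85231; factor = 12/ΣO = 4.20712.
Al apfu = 0.47372 × 4.20712 = 1.993.

1.993 Al apfu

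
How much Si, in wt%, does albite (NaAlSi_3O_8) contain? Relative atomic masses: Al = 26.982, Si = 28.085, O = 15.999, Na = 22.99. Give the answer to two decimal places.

32.13 wt%

Molar mass of NaAlSi_3O_8: 1×22.99 + 1×26.982 + 3×28.085 + 8×15.999 = 262.219 g/mol.
Mass of Si per formula unit: 3 × 28.085 = 84.255 g.
Weight fraction Si = 84.255 / 262.219 = 0.3213.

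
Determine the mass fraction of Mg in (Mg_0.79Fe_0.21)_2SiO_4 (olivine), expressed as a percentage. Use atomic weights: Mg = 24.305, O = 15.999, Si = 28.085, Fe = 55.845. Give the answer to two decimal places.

24.95 weight percent

Molar mass of (Mg_0.79Fe_0.21)_2SiO_4: 1.58·24.305 + 0.42·55.845 + 1·28.085 + 4·15.999 = 153.938 g/mol.
Mass of Mg per formula unit: 1.58 × 24.305 = 38.402 g.
Weight fraction Mg = 38.402 / 153.938 = 0.2495.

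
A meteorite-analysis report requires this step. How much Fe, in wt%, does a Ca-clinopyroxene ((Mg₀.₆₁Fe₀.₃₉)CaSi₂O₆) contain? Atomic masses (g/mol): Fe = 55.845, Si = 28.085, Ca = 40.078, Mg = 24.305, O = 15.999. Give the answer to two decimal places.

9.52 wt%

Formula mass = 0.61×24.305 + 0.39×55.845 + 1×40.078 + 2×28.085 + 6×15.999 = 228.848 g/mol, of which 21.780 g is Fe.
So Fe makes up 21.780/228.848 = 0.0952 of the mass, i.e. 9.52%.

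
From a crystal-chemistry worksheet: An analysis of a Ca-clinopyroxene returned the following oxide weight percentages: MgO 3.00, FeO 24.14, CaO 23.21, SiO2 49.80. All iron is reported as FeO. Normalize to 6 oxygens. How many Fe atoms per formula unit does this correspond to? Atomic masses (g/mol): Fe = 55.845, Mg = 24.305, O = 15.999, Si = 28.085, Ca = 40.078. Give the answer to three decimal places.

3.00 wt% MgO ÷ 40.304 g/mol = 0.07443 mol, giving 0.07443 Mg and 0.07443 O.
24.14 wt% FeO ÷ 71.844 g/mol = 0.33601 mol, giving 0.33601 Fe and 0.33601 O.
23.21 wt% CaO ÷ 56.077 g/mol = 0.41390 mol, giving 0.41390 Ca and 0.41390 O.
49.80 wt% SiO2 ÷ 60.083 g/mol = 0.82885 mol, giving 0.82885 Si and 1.65770 O.
Oxygen sums to 2.48204; scaling by 6/2.48204 = 2.41737 puts the formula on 6 O.
Fe: 0.33601 × 2.41737 = 0.812 atoms per formula unit.

0.812 Fe apfu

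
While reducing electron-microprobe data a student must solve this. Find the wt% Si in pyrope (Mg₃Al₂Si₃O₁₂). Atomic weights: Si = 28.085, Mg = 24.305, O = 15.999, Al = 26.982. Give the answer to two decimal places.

Formula mass = 3×24.305 + 2×26.982 + 3×28.085 + 12×15.999 = 403.122 g/mol, of which 84.255 g is Si.
So Si makes up 84.255/403.122 = 0.2090 of the mass, i.e. 20.90%.

20.90 mass %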